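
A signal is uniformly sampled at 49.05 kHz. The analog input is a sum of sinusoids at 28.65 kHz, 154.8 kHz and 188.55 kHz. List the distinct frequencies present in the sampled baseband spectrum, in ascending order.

7.65 kHz, 20.4 kHz

fs/2 = 24.525 kHz.
28.65 kHz > fs/2 = 24.525 kHz, folds to fs − 28.65 kHz = 20.4 kHz.
154.8 kHz mod fs = 7.65 kHz.
7.65 kHz ≤ fs/2 = 24.525 kHz, appears at 7.65 kHz.
188.55 kHz mod fs = 41.4 kHz.
41.4 kHz > fs/2 = 24.525 kHz, folds to fs − 41.4 kHz = 7.65 kHz.
Distinct values: {7.65 kHz, 20.4 kHz}.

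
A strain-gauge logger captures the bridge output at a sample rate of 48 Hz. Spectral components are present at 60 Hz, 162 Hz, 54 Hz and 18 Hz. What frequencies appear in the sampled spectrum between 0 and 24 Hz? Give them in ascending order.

fs/2 = 24 Hz.
60 Hz mod fs = 12 Hz.
12 Hz ≤ fs/2 = 24 Hz, appears at 12 Hz.
162 Hz mod fs = 18 Hz.
18 Hz ≤ fs/2 = 24 Hz, appears at 18 Hz.
54 Hz mod fs = 6 Hz.
6 Hz ≤ fs/2 = 24 Hz, appears at 6 Hz.
18 Hz ≤ fs/2 = 24 Hz, passes unchanged.
Distinct values: {6 Hz, 12 Hz, 18 Hz}.

6 Hz, 12 Hz, 18 Hz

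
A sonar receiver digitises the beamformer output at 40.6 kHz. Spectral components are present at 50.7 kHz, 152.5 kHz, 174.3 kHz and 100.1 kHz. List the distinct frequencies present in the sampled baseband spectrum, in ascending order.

fs/2 = 20.3 kHz.
50.7 kHz mod fs = 10.1 kHz.
10.1 kHz ≤ fs/2 = 20.3 kHz, appears at 10.1 kHz.
152.5 kHz mod fs = 30.7 kHz.
30.7 kHz > fs/2 = 20.3 kHz, folds to fs − 30.7 kHz = 9.9 kHz.
174.3 kHz mod fs = 11.9 kHz.
11.9 kHz ≤ fs/2 = 20.3 kHz, appears at 11.9 kHz.
100.1 kHz mod fs = 18.9 kHz.
18.9 kHz ≤ fs/2 = 20.3 kHz, appears at 18.9 kHz.
Distinct values: {9.9 kHz, 10.1 kHz, 11.9 kHz, 18.9 kHz}.

9.9 kHz, 10.1 kHz, 11.9 kHz, 18.9 kHz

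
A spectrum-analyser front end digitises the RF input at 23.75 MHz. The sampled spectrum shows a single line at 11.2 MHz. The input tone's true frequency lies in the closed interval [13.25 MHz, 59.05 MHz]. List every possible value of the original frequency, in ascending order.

Frequencies that alias to 11.2 MHz are k·fs ± 11.2 MHz for integer k ≥ 0.
k=0: 11.2 MHz.
k=1: 12.55 MHz, 34.95 MHz.
k=2: 36.3 MHz, 58.7 MHz.
k=3: 60.05 MHz, 82.45 MHz.
Within [13.25 MHz, 59.05 MHz]: 34.95 MHz, 36.3 MHz, 58.7 MHz.

34.95 MHz, 36.3 MHz, 58.7 MHz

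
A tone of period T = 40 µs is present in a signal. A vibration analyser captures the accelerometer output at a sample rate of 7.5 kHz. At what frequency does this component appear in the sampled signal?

T = 40 µs → f = 1/T = 25 kHz.
25 kHz mod fs = 2.5 kHz.
2.5 kHz ≤ fs/2 = 3.75 kHz, appears at 2.5 kHz.

2.5 kHz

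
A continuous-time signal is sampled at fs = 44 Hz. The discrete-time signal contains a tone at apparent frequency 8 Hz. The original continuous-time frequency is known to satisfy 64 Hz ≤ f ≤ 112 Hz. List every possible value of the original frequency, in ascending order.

80 Hz, 96 Hz

Frequencies that alias to 8 Hz are k·fs ± 8 Hz for integer k ≥ 0.
k=0: 8 Hz.
k=1: 36 Hz, 52 Hz.
k=2: 80 Hz, 96 Hz.
k=3: 124 Hz, 140 Hz.
Within [64 Hz, 112 Hz]: 80 Hz, 96 Hz.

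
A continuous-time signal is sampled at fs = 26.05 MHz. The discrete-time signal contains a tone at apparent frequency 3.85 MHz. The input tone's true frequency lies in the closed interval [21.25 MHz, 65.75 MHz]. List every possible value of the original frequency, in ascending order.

Frequencies that alias to 3.85 MHz are k·fs ± 3.85 MHz for integer k ≥ 0.
k=0: 3.85 MHz.
k=1: 22.2 MHz, 29.9 MHz.
k=2: 48.25 MHz, 55.95 MHz.
k=3: 74.3 MHz, 82 MHz.
Within [21.25 MHz, 65.75 MHz]: 22.2 MHz, 29.9 MHz, 48.25 MHz, 55.95 MHz.

22.2 MHz, 29.9 MHz, 48.25 MHz, 55.95 MHz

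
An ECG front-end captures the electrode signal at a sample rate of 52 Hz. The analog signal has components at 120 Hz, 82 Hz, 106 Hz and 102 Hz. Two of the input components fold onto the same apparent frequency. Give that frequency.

2 Hz

fs/2 = 26 Hz.
120 Hz mod fs = 16 Hz.
16 Hz ≤ fs/2 = 26 Hz, appears at 16 Hz.
82 Hz mod fs = 30 Hz.
30 Hz > fs/2 = 26 Hz, folds to fs − 30 Hz = 22 Hz.
106 Hz mod fs = 2 Hz.
2 Hz ≤ fs/2 = 26 Hz, appears at 2 Hz.
102 Hz mod fs = 50 Hz.
50 Hz > fs/2 = 26 Hz, folds to fs − 50 Hz = 2 Hz.
102 Hz and 106 Hz both map to 2 Hz.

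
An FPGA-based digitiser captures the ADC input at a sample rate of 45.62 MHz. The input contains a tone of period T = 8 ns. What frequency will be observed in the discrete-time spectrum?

T = 8 ns → f = 1/T = 125 MHz.
125 MHz mod fs = 33.76 MHz.
33.76 MHz > fs/2 = 22.81 MHz, folds to fs − 33.76 MHz = 11.86 MHz.

11.86 MHz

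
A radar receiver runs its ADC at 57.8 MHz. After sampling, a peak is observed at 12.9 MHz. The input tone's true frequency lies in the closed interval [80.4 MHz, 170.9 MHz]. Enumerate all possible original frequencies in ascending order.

102.7 MHz, 128.5 MHz, 160.5 MHz

Frequencies that alias to 12.9 MHz are k·fs ± 12.9 MHz for integer k ≥ 0.
k=0: 12.9 MHz.
k=1: 44.9 MHz, 70.7 MHz.
k=2: 102.7 MHz, 128.5 MHz.
k=3: 160.5 MHz, 186.3 MHz.
k=4: 218.3 MHz, 244.1 MHz.
Within [80.4 MHz, 170.9 MHz]: 102.7 MHz, 128.5 MHz, 160.5 MHz.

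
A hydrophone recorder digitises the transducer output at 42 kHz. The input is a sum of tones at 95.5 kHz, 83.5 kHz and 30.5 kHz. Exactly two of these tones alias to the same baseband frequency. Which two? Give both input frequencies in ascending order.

30.5 kHz, 95.5 kHz

fs/2 = 21 kHz.
95.5 kHz mod fs = 11.5 kHz.
11.5 kHz ≤ fs/2 = 21 kHz, appears at 11.5 kHz.
83.5 kHz mod fs = 41.5 kHz.
41.5 kHz > fs/2 = 21 kHz, folds to fs − 41.5 kHz = 0.5 kHz.
30.5 kHz > fs/2 = 21 kHz, folds to fs − 30.5 kHz = 11.5 kHz.
30.5 kHz and 95.5 kHz both map to 11.5 kHz.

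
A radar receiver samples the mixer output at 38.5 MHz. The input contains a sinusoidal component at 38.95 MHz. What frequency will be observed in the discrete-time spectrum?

38.95 MHz mod fs = 0.45 MHz.
0.45 MHz ≤ fs/2 = 19.25 MHz, appears at 0.45 MHz.

0.45 MHz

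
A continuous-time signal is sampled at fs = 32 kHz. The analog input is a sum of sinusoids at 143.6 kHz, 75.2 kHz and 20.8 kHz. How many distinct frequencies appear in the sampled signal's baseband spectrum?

fs/2 = 16 kHz.
143.6 kHz mod fs = 15.6 kHz.
15.6 kHz ≤ fs/2 = 16 kHz, appears at 15.6 kHz.
75.2 kHz mod fs = 11.2 kHz.
11.2 kHz ≤ fs/2 = 16 kHz, appears at 11.2 kHz.
20.8 kHz > fs/2 = 16 kHz, folds to fs − 20.8 kHz = 11.2 kHz.
Distinct values: {11.2 kHz, 15.6 kHz} → 2.

2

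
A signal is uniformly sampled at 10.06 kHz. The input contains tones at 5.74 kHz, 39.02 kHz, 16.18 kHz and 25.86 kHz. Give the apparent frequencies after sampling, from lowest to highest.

1.22 kHz, 3.94 kHz, 4.32 kHz

fs/2 = 5.03 kHz.
5.74 kHz > fs/2 = 5.03 kHz, folds to fs − 5.74 kHz = 4.32 kHz.
39.02 kHz mod fs = 8.84 kHz.
8.84 kHz > fs/2 = 5.03 kHz, folds to fs − 8.84 kHz = 1.22 kHz.
16.18 kHz mod fs = 6.12 kHz.
6.12 kHz > fs/2 = 5.03 kHz, folds to fs − 6.12 kHz = 3.94 kHz.
25.86 kHz mod fs = 5.74 kHz.
5.74 kHz > fs/2 = 5.03 kHz, folds to fs − 5.74 kHz = 4.32 kHz.
Distinct values: {1.22 kHz, 3.94 kHz, 4.32 kHz}.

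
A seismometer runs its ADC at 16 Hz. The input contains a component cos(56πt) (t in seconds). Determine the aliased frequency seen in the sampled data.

ω = 56π rad/s → f = ω/(2π) = 28 Hz.
28 Hz mod fs = 12 Hz.
12 Hz > fs/2 = 8 Hz, folds to fs − 12 Hz = 4 Hz.

4 Hz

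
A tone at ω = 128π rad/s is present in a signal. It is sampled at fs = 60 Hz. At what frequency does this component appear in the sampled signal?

4 Hz

ω = 128π rad/s → f = ω/(2π) = 64 Hz.
64 Hz mod fs = 4 Hz.
4 Hz ≤ fs/2 = 30 Hz, appears at 4 Hz.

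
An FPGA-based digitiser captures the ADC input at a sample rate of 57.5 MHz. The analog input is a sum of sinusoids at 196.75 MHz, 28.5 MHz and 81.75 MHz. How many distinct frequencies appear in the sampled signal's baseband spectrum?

fs/2 = 28.75 MHz.
196.75 MHz mod fs = 24.25 MHz.
24.25 MHz ≤ fs/2 = 28.75 MHz, appears at 24.25 MHz.
28.5 MHz ≤ fs/2 = 28.75 MHz, passes unchanged.
81.75 MHz mod fs = 24.25 MHz.
24.25 MHz ≤ fs/2 = 28.75 MHz, appears at 24.25 MHz.
Distinct values: {24.25 MHz, 28.5 MHz} → 2.

2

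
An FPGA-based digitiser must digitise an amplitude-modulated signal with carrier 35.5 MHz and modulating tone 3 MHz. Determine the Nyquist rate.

77 MHz

AM sidebands sit at fc ± fm = 32.5 MHz and 38.5 MHz.
Highest-frequency component: 38.5 MHz.
Nyquist rate = 2 × 38.5 MHz = 77 MHz.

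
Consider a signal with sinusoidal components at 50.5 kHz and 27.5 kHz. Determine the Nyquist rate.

101 kHz

Highest-frequency component: 50.5 kHz.
Nyquist rate = 2 × 50.5 kHz = 101 kHz.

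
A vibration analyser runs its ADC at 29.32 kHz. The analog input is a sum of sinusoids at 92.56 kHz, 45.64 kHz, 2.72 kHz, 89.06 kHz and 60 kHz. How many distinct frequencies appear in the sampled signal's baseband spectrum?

5

fs/2 = 14.66 kHz.
92.56 kHz mod fs = 4.6 kHz.
4.6 kHz ≤ fs/2 = 14.66 kHz, appears at 4.6 kHz.
45.64 kHz mod fs = 16.32 kHz.
16.32 kHz > fs/2 = 14.66 kHz, folds to fs − 16.32 kHz = 13 kHz.
2.72 kHz ≤ fs/2 = 14.66 kHz, passes unchanged.
89.06 kHz mod fs = 1.1 kHz.
1.1 kHz ≤ fs/2 = 14.66 kHz, appears at 1.1 kHz.
60 kHz mod fs = 1.36 kHz.
1.36 kHz ≤ fs/2 = 14.66 kHz, appears at 1.36 kHz.
Distinct values: {1.1 kHz, 1.36 kHz, 2.72 kHz, 4.6 kHz, 13 kHz} → 5.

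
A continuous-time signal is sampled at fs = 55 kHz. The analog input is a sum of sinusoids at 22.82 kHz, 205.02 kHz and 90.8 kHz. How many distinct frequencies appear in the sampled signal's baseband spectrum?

fs/2 = 27.5 kHz.
22.82 kHz ≤ fs/2 = 27.5 kHz, passes unchanged.
205.02 kHz mod fs = 40.02 kHz.
40.02 kHz > fs/2 = 27.5 kHz, folds to fs − 40.02 kHz = 14.98 kHz.
90.8 kHz mod fs = 35.8 kHz.
35.8 kHz > fs/2 = 27.5 kHz, folds to fs − 35.8 kHz = 19.2 kHz.
Distinct values: {14.98 kHz, 19.2 kHz, 22.82 kHz} → 3.

3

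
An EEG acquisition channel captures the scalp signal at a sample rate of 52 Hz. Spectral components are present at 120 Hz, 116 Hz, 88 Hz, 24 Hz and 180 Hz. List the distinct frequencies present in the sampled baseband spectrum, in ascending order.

12 Hz, 16 Hz, 24 Hz

fs/2 = 26 Hz.
120 Hz mod fs = 16 Hz.
16 Hz ≤ fs/2 = 26 Hz, appears at 16 Hz.
116 Hz mod fs = 12 Hz.
12 Hz ≤ fs/2 = 26 Hz, appears at 12 Hz.
88 Hz mod fs = 36 Hz.
36 Hz > fs/2 = 26 Hz, folds to fs − 36 Hz = 16 Hz.
24 Hz ≤ fs/2 = 26 Hz, passes unchanged.
180 Hz mod fs = 24 Hz.
24 Hz ≤ fs/2 = 26 Hz, appears at 24 Hz.
Distinct values: {12 Hz, 16 Hz, 24 Hz}.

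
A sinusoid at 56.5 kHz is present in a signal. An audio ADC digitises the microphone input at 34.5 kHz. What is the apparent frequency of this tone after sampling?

56.5 kHz mod fs = 22 kHz.
22 kHz > fs/2 = 17.25 kHz, folds to fs − 22 kHz = 12.5 kHz.

12.5 kHz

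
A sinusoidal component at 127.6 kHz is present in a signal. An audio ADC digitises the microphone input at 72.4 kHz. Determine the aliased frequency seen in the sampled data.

17.2 kHz

127.6 kHz mod fs = 55.2 kHz.
55.2 kHz > fs/2 = 36.2 kHz, folds to fs − 55.2 kHz = 17.2 kHz.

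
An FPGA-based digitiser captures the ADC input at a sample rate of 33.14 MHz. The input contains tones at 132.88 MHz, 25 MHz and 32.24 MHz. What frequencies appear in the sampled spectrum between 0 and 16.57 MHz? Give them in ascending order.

0.32 MHz, 0.9 MHz, 8.14 MHz

fs/2 = 16.57 MHz.
132.88 MHz mod fs = 0.32 MHz.
0.32 MHz ≤ fs/2 = 16.57 MHz, appears at 0.32 MHz.
25 MHz > fs/2 = 16.57 MHz, folds to fs − 25 MHz = 8.14 MHz.
32.24 MHz > fs/2 = 16.57 MHz, folds to fs − 32.24 MHz = 0.9 MHz.
Distinct values: {0.32 MHz, 0.9 MHz, 8.14 MHz}.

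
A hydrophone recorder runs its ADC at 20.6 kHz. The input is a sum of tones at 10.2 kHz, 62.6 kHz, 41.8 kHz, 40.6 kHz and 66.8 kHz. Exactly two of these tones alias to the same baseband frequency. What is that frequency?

0.6 kHz

fs/2 = 10.3 kHz.
10.2 kHz ≤ fs/2 = 10.3 kHz, passes unchanged.
62.6 kHz mod fs = 0.8 kHz.
0.8 kHz ≤ fs/2 = 10.3 kHz, appears at 0.8 kHz.
41.8 kHz mod fs = 0.6 kHz.
0.6 kHz ≤ fs/2 = 10.3 kHz, appears at 0.6 kHz.
40.6 kHz mod fs = 20 kHz.
20 kHz > fs/2 = 10.3 kHz, folds to fs − 20 kHz = 0.6 kHz.
66.8 kHz mod fs = 5 kHz.
5 kHz ≤ fs/2 = 10.3 kHz, appears at 5 kHz.
40.6 kHz and 41.8 kHz both map to 0.6 kHz.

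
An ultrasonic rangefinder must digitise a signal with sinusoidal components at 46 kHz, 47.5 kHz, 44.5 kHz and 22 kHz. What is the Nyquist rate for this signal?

Highest-frequency component: 47.5 kHz.
Nyquist rate = 2 × 47.5 kHz = 95 kHz.

95 kHz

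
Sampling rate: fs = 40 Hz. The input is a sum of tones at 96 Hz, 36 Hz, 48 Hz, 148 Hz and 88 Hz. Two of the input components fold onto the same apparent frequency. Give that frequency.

fs/2 = 20 Hz.
96 Hz mod fs = 16 Hz.
16 Hz ≤ fs/2 = 20 Hz, appears at 16 Hz.
36 Hz > fs/2 = 20 Hz, folds to fs − 36 Hz = 4 Hz.
48 Hz mod fs = 8 Hz.
8 Hz ≤ fs/2 = 20 Hz, appears at 8 Hz.
148 Hz mod fs = 28 Hz.
28 Hz > fs/2 = 20 Hz, folds to fs − 28 Hz = 12 Hz.
88 Hz mod fs = 8 Hz.
8 Hz ≤ fs/2 = 20 Hz, appears at 8 Hz.
48 Hz and 88 Hz both map to 8 Hz.

8 Hz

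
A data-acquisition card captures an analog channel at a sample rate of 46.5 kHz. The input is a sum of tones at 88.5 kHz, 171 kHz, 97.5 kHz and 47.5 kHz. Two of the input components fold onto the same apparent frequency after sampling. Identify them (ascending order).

fs/2 = 23.25 kHz.
88.5 kHz mod fs = 42 kHz.
42 kHz > fs/2 = 23.25 kHz, folds to fs − 42 kHz = 4.5 kHz.
171 kHz mod fs = 31.5 kHz.
31.5 kHz > fs/2 = 23.25 kHz, folds to fs − 31.5 kHz = 15 kHz.
97.5 kHz mod fs = 4.5 kHz.
4.5 kHz ≤ fs/2 = 23.25 kHz, appears at 4.5 kHz.
47.5 kHz mod fs = 1 kHz.
1 kHz ≤ fs/2 = 23.25 kHz, appears at 1 kHz.
88.5 kHz and 97.5 kHz both map to 4.5 kHz.

88.5 kHz, 97.5 kHz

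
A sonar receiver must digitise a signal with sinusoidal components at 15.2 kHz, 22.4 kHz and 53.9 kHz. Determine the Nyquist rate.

107.8 kHz

Highest-frequency component: 53.9 kHz.
Nyquist rate = 2 × 53.9 kHz = 107.8 kHz.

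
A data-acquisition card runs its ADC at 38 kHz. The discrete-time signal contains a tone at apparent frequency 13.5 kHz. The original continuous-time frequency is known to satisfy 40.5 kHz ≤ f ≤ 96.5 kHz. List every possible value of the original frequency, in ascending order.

Frequencies that alias to 13.5 kHz are k·fs ± 13.5 kHz for integer k ≥ 0.
k=0: 13.5 kHz.
k=1: 24.5 kHz, 51.5 kHz.
k=2: 62.5 kHz, 89.5 kHz.
k=3: 100.5 kHz, 127.5 kHz.
Within [40.5 kHz, 96.5 kHz]: 51.5 kHz, 62.5 kHz, 89.5 kHz.

51.5 kHz, 62.5 kHz, 89.5 kHz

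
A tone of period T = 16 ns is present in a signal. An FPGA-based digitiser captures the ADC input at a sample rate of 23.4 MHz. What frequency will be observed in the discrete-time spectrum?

7.7 MHz

T = 16 ns → f = 1/T = 62.5 MHz.
62.5 MHz mod fs = 15.7 MHz.
15.7 MHz > fs/2 = 11.7 MHz, folds to fs − 15.7 MHz = 7.7 MHz.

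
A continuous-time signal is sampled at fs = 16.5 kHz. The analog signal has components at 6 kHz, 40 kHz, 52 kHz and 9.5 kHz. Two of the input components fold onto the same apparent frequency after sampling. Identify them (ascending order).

9.5 kHz, 40 kHz

fs/2 = 8.25 kHz.
6 kHz ≤ fs/2 = 8.25 kHz, passes unchanged.
40 kHz mod fs = 7 kHz.
7 kHz ≤ fs/2 = 8.25 kHz, appears at 7 kHz.
52 kHz mod fs = 2.5 kHz.
2.5 kHz ≤ fs/2 = 8.25 kHz, appears at 2.5 kHz.
9.5 kHz > fs/2 = 8.25 kHz, folds to fs − 9.5 kHz = 7 kHz.
9.5 kHz and 40 kHz both map to 7 kHz.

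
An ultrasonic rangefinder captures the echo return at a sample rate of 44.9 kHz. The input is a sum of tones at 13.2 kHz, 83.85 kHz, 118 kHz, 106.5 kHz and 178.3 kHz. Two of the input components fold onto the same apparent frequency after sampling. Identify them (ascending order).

106.5 kHz, 118 kHz

fs/2 = 22.45 kHz.
13.2 kHz ≤ fs/2 = 22.45 kHz, passes unchanged.
83.85 kHz mod fs = 38.95 kHz.
38.95 kHz > fs/2 = 22.45 kHz, folds to fs − 38.95 kHz = 5.95 kHz.
118 kHz mod fs = 28.2 kHz.
28.2 kHz > fs/2 = 22.45 kHz, folds to fs − 28.2 kHz = 16.7 kHz.
106.5 kHz mod fs = 16.7 kHz.
16.7 kHz ≤ fs/2 = 22.45 kHz, appears at 16.7 kHz.
178.3 kHz mod fs = 43.6 kHz.
43.6 kHz > fs/2 = 22.45 kHz, folds to fs − 43.6 kHz = 1.3 kHz.
106.5 kHz and 118 kHz both map to 16.7 kHz.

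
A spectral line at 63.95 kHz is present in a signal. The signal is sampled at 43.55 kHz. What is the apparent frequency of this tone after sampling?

20.4 kHz

63.95 kHz mod fs = 20.4 kHz.
20.4 kHz ≤ fs/2 = 21.775 kHz, appears at 20.4 kHz.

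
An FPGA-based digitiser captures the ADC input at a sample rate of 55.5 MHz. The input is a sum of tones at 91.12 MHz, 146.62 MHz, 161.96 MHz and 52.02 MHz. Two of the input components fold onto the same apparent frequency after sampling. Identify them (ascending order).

fs/2 = 27.75 MHz.
91.12 MHz mod fs = 35.62 MHz.
35.62 MHz > fs/2 = 27.75 MHz, folds to fs − 35.62 MHz = 19.88 MHz.
146.62 MHz mod fs = 35.62 MHz.
35.62 MHz > fs/2 = 27.75 MHz, folds to fs − 35.62 MHz = 19.88 MHz.
161.96 MHz mod fs = 50.96 MHz.
50.96 MHz > fs/2 = 27.75 MHz, folds to fs − 50.96 MHz = 4.54 MHz.
52.02 MHz > fs/2 = 27.75 MHz, folds to fs − 52.02 MHz = 3.48 MHz.
91.12 MHz and 146.62 MHz both map to 19.88 MHz.

91.12 MHz, 146.62 MHz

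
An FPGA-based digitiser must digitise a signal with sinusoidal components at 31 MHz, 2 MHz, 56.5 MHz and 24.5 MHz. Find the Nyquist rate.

113 MHz

Highest-frequency component: 56.5 MHz.
Nyquist rate = 2 × 56.5 MHz = 113 MHz.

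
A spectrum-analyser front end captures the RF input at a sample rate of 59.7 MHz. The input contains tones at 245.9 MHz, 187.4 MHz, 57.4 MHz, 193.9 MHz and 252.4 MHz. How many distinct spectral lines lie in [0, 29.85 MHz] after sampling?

fs/2 = 29.85 MHz.
245.9 MHz mod fs = 7.1 MHz.
7.1 MHz ≤ fs/2 = 29.85 MHz, appears at 7.1 MHz.
187.4 MHz mod fs = 8.3 MHz.
8.3 MHz ≤ fs/2 = 29.85 MHz, appears at 8.3 MHz.
57.4 MHz > fs/2 = 29.85 MHz, folds to fs − 57.4 MHz = 2.3 MHz.
193.9 MHz mod fs = 14.8 MHz.
14.8 MHz ≤ fs/2 = 29.85 MHz, appears at 14.8 MHz.
252.4 MHz mod fs = 13.6 MHz.
13.6 MHz ≤ fs/2 = 29.85 MHz, appears at 13.6 MHz.
Distinct values: {2.3 MHz, 7.1 MHz, 8.3 MHz, 13.6 MHz, 14.8 MHz} → 5.

5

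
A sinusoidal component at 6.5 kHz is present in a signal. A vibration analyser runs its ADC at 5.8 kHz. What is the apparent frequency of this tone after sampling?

0.7 kHz

6.5 kHz mod fs = 0.7 kHz.
0.7 kHz ≤ fs/2 = 2.9 kHz, appears at 0.7 kHz.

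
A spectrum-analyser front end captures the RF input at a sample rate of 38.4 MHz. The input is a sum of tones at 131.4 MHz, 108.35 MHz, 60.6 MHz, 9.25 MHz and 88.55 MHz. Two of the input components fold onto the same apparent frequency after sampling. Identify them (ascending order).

fs/2 = 19.2 MHz.
131.4 MHz mod fs = 16.2 MHz.
16.2 MHz ≤ fs/2 = 19.2 MHz, appears at 16.2 MHz.
108.35 MHz mod fs = 31.55 MHz.
31.55 MHz > fs/2 = 19.2 MHz, folds to fs − 31.55 MHz = 6.85 MHz.
60.6 MHz mod fs = 22.2 MHz.
22.2 MHz > fs/2 = 19.2 MHz, folds to fs − 22.2 MHz = 16.2 MHz.
9.25 MHz ≤ fs/2 = 19.2 MHz, passes unchanged.
88.55 MHz mod fs = 11.75 MHz.
11.75 MHz ≤ fs/2 = 19.2 MHz, appears at 11.75 MHz.
60.6 MHz and 131.4 MHz both map to 16.2 MHz.

60.6 MHz, 131.4 MHz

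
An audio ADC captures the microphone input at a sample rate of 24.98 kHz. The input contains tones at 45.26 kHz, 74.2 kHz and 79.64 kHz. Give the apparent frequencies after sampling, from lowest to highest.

fs/2 = 12.49 kHz.
45.26 kHz mod fs = 20.28 kHz.
20.28 kHz > fs/2 = 12.49 kHz, folds to fs − 20.28 kHz = 4.7 kHz.
74.2 kHz mod fs = 24.24 kHz.
24.24 kHz > fs/2 = 12.49 kHz, folds to fs − 24.24 kHz = 0.74 kHz.
79.64 kHz mod fs = 4.7 kHz.
4.7 kHz ≤ fs/2 = 12.49 kHz, appears at 4.7 kHz.
Distinct values: {0.74 kHz, 4.7 kHz}.

0.74 kHz, 4.7 kHz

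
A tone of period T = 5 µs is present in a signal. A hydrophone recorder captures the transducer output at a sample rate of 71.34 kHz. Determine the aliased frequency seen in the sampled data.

T = 5 µs → f = 1/T = 200 kHz.
200 kHz mod fs = 57.32 kHz.
57.32 kHz > fs/2 = 35.67 kHz, folds to fs − 57.32 kHz = 14.02 kHz.

14.02 kHz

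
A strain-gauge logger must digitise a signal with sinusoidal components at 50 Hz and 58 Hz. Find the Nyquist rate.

Highest-frequency component: 58 Hz.
Nyquist rate = 2 × 58 Hz = 116 Hz.

116 Hz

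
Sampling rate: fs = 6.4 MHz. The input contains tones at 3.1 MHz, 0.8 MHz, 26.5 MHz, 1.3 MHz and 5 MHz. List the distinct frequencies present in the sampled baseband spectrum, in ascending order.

0.8 MHz, 0.9 MHz, 1.3 MHz, 1.4 MHz, 3.1 MHz

fs/2 = 3.2 MHz.
3.1 MHz ≤ fs/2 = 3.2 MHz, passes unchanged.
0.8 MHz ≤ fs/2 = 3.2 MHz, passes unchanged.
26.5 MHz mod fs = 0.9 MHz.
0.9 MHz ≤ fs/2 = 3.2 MHz, appears at 0.9 MHz.
1.3 MHz ≤ fs/2 = 3.2 MHz, passes unchanged.
5 MHz > fs/2 = 3.2 MHz, folds to fs − 5 MHz = 1.4 MHz.
Distinct values: {0.8 MHz, 0.9 MHz, 1.3 MHz, 1.4 MHz, 3.1 MHz}.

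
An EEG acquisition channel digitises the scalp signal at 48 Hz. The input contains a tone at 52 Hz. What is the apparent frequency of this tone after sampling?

52 Hz mod fs = 4 Hz.
4 Hz ≤ fs/2 = 24 Hz, appears at 4 Hz.

4 Hz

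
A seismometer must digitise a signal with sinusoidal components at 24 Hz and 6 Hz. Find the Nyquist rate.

48 Hz

Highest-frequency component: 24 Hz.
Nyquist rate = 2 × 24 Hz = 48 Hz.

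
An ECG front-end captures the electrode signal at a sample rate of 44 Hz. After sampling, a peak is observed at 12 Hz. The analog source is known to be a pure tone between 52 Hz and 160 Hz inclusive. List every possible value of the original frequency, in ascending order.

Frequencies that alias to 12 Hz are k·fs ± 12 Hz for integer k ≥ 0.
k=0: 12 Hz.
k=1: 32 Hz, 56 Hz.
k=2: 76 Hz, 100 Hz.
k=3: 120 Hz, 144 Hz.
k=4: 164 Hz, 188 Hz.
Within [52 Hz, 160 Hz]: 56 Hz, 76 Hz, 100 Hz, 120 Hz, 144 Hz.

56 Hz, 76 Hz, 100 Hz, 120 Hz, 144 Hz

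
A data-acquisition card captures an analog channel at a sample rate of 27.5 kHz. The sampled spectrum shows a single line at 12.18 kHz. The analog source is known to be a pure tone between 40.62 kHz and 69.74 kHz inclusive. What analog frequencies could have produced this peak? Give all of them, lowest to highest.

Frequencies that alias to 12.18 kHz are k·fs ± 12.18 kHz for integer k ≥ 0.
k=0: 12.18 kHz.
k=1: 15.32 kHz, 39.68 kHz.
k=2: 42.82 kHz, 67.18 kHz.
k=3: 70.32 kHz, 94.68 kHz.
Within [40.62 kHz, 69.74 kHz]: 42.82 kHz, 67.18 kHz.

42.82 kHz, 67.18 kHz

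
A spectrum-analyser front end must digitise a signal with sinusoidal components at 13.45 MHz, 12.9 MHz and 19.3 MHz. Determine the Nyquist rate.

38.6 MHz

Highest-frequency component: 19.3 MHz.
Nyquist rate = 2 × 19.3 MHz = 38.6 MHz.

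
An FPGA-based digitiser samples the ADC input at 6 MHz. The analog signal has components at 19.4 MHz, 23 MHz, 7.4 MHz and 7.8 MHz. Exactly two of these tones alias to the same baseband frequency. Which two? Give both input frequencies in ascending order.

fs/2 = 3 MHz.
19.4 MHz mod fs = 1.4 MHz.
1.4 MHz ≤ fs/2 = 3 MHz, appears at 1.4 MHz.
23 MHz mod fs = 5 MHz.
5 MHz > fs/2 = 3 MHz, folds to fs − 5 MHz = 1 MHz.
7.4 MHz mod fs = 1.4 MHz.
1.4 MHz ≤ fs/2 = 3 MHz, appears at 1.4 MHz.
7.8 MHz mod fs = 1.8 MHz.
1.8 MHz ≤ fs/2 = 3 MHz, appears at 1.8 MHz.
7.4 MHz and 19.4 MHz both map to 1.4 MHz.

7.4 MHz, 19.4 MHz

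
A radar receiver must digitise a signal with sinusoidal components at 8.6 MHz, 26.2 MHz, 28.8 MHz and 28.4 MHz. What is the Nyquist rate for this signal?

57.6 MHz

Highest-frequency component: 28.8 MHz.
Nyquist rate = 2 × 28.8 MHz = 57.6 MHz.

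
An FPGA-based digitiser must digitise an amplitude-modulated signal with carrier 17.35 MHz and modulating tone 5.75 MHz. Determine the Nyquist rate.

AM sidebands sit at fc ± fm = 11.6 MHz and 23.1 MHz.
Highest-frequency component: 23.1 MHz.
Nyquist rate = 2 × 23.1 MHz = 46.2 MHz.

46.2 MHz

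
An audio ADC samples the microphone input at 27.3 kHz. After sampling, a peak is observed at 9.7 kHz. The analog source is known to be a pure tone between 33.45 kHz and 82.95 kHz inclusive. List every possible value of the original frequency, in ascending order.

37 kHz, 44.9 kHz, 64.3 kHz, 72.2 kHz

Frequencies that alias to 9.7 kHz are k·fs ± 9.7 kHz for integer k ≥ 0.
k=0: 9.7 kHz.
k=1: 17.6 kHz, 37 kHz.
k=2: 44.9 kHz, 64.3 kHz.
k=3: 72.2 kHz, 91.6 kHz.
k=4: 99.5 kHz, 118.9 kHz.
Within [33.45 kHz, 82.95 kHz]: 37 kHz, 44.9 kHz, 64.3 kHz, 72.2 kHz.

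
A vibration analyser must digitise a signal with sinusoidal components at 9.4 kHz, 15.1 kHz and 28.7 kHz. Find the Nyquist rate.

57.4 kHz

Highest-frequency component: 28.7 kHz.
Nyquist rate = 2 × 28.7 kHz = 57.4 kHz.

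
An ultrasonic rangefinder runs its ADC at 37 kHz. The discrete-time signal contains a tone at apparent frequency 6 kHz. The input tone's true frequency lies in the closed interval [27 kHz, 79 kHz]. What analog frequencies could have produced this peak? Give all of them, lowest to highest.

31 kHz, 43 kHz, 68 kHz

Frequencies that alias to 6 kHz are k·fs ± 6 kHz for integer k ≥ 0.
k=0: 6 kHz.
k=1: 31 kHz, 43 kHz.
k=2: 68 kHz, 80 kHz.
k=3: 105 kHz, 117 kHz.
Within [27 kHz, 79 kHz]: 31 kHz, 43 kHz, 68 kHz.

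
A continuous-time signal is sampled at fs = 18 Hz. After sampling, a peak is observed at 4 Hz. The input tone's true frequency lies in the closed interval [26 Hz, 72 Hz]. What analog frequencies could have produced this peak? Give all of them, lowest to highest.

Frequencies that alias to 4 Hz are k·fs ± 4 Hz for integer k ≥ 0.
k=0: 4 Hz.
k=1: 14 Hz, 22 Hz.
k=2: 32 Hz, 40 Hz.
k=3: 50 Hz, 58 Hz.
k=4: 68 Hz, 76 Hz.
k=5: 86 Hz, 94 Hz.
Within [26 Hz, 72 Hz]: 32 Hz, 40 Hz, 50 Hz, 58 Hz, 68 Hz.

32 Hz, 40 Hz, 50 Hz, 58 Hz, 68 Hz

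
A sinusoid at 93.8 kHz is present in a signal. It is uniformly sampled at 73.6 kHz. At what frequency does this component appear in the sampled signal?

93.8 kHz mod fs = 20.2 kHz.
20.2 kHz ≤ fs/2 = 36.8 kHz, appears at 20.2 kHz.

20.2 kHz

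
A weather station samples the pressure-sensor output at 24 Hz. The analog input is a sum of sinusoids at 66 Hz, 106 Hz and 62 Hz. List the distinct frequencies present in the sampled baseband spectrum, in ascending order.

6 Hz, 10 Hz

fs/2 = 12 Hz.
66 Hz mod fs = 18 Hz.
18 Hz > fs/2 = 12 Hz, folds to fs − 18 Hz = 6 Hz.
106 Hz mod fs = 10 Hz.
10 Hz ≤ fs/2 = 12 Hz, appears at 10 Hz.
62 Hz mod fs = 14 Hz.
14 Hz > fs/2 = 12 Hz, folds to fs − 14 Hz = 10 Hz.
Distinct values: {6 Hz, 10 Hz}.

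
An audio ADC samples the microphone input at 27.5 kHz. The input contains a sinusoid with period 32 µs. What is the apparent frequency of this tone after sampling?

T = 32 µs → f = 1/T = 31.25 kHz.
31.25 kHz mod fs = 3.75 kHz.
3.75 kHz ≤ fs/2 = 13.75 kHz, appears at 3.75 kHz.

3.75 kHz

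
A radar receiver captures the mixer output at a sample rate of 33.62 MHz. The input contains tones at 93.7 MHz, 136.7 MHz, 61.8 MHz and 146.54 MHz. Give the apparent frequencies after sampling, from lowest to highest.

2.22 MHz, 5.44 MHz, 7.16 MHz, 12.06 MHz

fs/2 = 16.81 MHz.
93.7 MHz mod fs = 26.46 MHz.
26.46 MHz > fs/2 = 16.81 MHz, folds to fs − 26.46 MHz = 7.16 MHz.
136.7 MHz mod fs = 2.22 MHz.
2.22 MHz ≤ fs/2 = 16.81 MHz, appears at 2.22 MHz.
61.8 MHz mod fs = 28.18 MHz.
28.18 MHz > fs/2 = 16.81 MHz, folds to fs − 28.18 MHz = 5.44 MHz.
146.54 MHz mod fs = 12.06 MHz.
12.06 MHz ≤ fs/2 = 16.81 MHz, appears at 12.06 MHz.
Distinct values: {2.22 MHz, 5.44 MHz, 7.16 MHz, 12.06 MHz}.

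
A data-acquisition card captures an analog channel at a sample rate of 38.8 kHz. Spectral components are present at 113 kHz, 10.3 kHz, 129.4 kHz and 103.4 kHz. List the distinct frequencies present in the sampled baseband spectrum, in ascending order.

fs/2 = 19.4 kHz.
113 kHz mod fs = 35.4 kHz.
35.4 kHz > fs/2 = 19.4 kHz, folds to fs − 35.4 kHz = 3.4 kHz.
10.3 kHz ≤ fs/2 = 19.4 kHz, passes unchanged.
129.4 kHz mod fs = 13 kHz.
13 kHz ≤ fs/2 = 19.4 kHz, appears at 13 kHz.
103.4 kHz mod fs = 25.8 kHz.
25.8 kHz > fs/2 = 19.4 kHz, folds to fs − 25.8 kHz = 13 kHz.
Distinct values: {3.4 kHz, 10.3 kHz, 13 kHz}.

3.4 kHz, 10.3 kHz, 13 kHz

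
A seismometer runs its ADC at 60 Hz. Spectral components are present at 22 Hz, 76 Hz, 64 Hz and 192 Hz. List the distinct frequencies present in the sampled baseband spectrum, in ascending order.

fs/2 = 30 Hz.
22 Hz ≤ fs/2 = 30 Hz, passes unchanged.
76 Hz mod fs = 16 Hz.
16 Hz ≤ fs/2 = 30 Hz, appears at 16 Hz.
64 Hz mod fs = 4 Hz.
4 Hz ≤ fs/2 = 30 Hz, appears at 4 Hz.
192 Hz mod fs = 12 Hz.
12 Hz ≤ fs/2 = 30 Hz, appears at 12 Hz.
Distinct values: {4 Hz, 12 Hz, 16 Hz, 22 Hz}.

4 Hz, 12 Hz, 16 Hz, 22 Hz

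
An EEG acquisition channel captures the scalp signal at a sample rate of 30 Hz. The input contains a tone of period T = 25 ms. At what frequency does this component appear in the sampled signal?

T = 25 ms → f = 1/T = 40 Hz.
40 Hz mod fs = 10 Hz.
10 Hz ≤ fs/2 = 15 Hz, appears at 10 Hz.

10 Hz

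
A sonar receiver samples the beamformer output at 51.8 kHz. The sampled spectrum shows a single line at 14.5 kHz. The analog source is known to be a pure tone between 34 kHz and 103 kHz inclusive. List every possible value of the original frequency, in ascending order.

37.3 kHz, 66.3 kHz, 89.1 kHz

Frequencies that alias to 14.5 kHz are k·fs ± 14.5 kHz for integer k ≥ 0.
k=0: 14.5 kHz.
k=1: 37.3 kHz, 66.3 kHz.
k=2: 89.1 kHz, 118.1 kHz.
k=3: 140.9 kHz, 169.9 kHz.
Within [34 kHz, 103 kHz]: 37.3 kHz, 66.3 kHz, 89.1 kHz.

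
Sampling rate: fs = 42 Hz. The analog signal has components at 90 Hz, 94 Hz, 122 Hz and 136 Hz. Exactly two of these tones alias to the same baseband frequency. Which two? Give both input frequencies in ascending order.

fs/2 = 21 Hz.
90 Hz mod fs = 6 Hz.
6 Hz ≤ fs/2 = 21 Hz, appears at 6 Hz.
94 Hz mod fs = 10 Hz.
10 Hz ≤ fs/2 = 21 Hz, appears at 10 Hz.
122 Hz mod fs = 38 Hz.
38 Hz > fs/2 = 21 Hz, folds to fs − 38 Hz = 4 Hz.
136 Hz mod fs = 10 Hz.
10 Hz ≤ fs/2 = 21 Hz, appears at 10 Hz.
94 Hz and 136 Hz both map to 10 Hz.

94 Hz, 136 Hz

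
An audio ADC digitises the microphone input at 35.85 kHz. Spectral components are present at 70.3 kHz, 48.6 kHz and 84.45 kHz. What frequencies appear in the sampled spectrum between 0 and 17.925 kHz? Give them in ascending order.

fs/2 = 17.925 kHz.
70.3 kHz mod fs = 34.45 kHz.
34.45 kHz > fs/2 = 17.925 kHz, folds to fs − 34.45 kHz = 1.4 kHz.
48.6 kHz mod fs = 12.75 kHz.
12.75 kHz ≤ fs/2 = 17.925 kHz, appears at 12.75 kHz.
84.45 kHz mod fs = 12.75 kHz.
12.75 kHz ≤ fs/2 = 17.925 kHz, appears at 12.75 kHz.
Distinct values: {1.4 kHz, 12.75 kHz}.

1.4 kHz, 12.75 kHz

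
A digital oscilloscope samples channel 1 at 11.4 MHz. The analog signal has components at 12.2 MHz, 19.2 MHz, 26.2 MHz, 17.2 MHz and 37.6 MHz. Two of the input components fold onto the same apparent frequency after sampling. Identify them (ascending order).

fs/2 = 5.7 MHz.
12.2 MHz mod fs = 0.8 MHz.
0.8 MHz ≤ fs/2 = 5.7 MHz, appears at 0.8 MHz.
19.2 MHz mod fs = 7.8 MHz.
7.8 MHz > fs/2 = 5.7 MHz, folds to fs − 7.8 MHz = 3.6 MHz.
26.2 MHz mod fs = 3.4 MHz.
3.4 MHz ≤ fs/2 = 5.7 MHz, appears at 3.4 MHz.
17.2 MHz mod fs = 5.8 MHz.
5.8 MHz > fs/2 = 5.7 MHz, folds to fs − 5.8 MHz = 5.6 MHz.
37.6 MHz mod fs = 3.4 MHz.
3.4 MHz ≤ fs/2 = 5.7 MHz, appears at 3.4 MHz.
26.2 MHz and 37.6 MHz both map to 3.4 MHz.

26.2 MHz, 37.6 MHz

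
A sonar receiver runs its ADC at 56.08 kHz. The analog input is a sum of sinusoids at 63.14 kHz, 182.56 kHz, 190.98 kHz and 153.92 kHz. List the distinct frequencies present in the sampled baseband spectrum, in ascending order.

7.06 kHz, 14.32 kHz, 22.74 kHz

fs/2 = 28.04 kHz.
63.14 kHz mod fs = 7.06 kHz.
7.06 kHz ≤ fs/2 = 28.04 kHz, appears at 7.06 kHz.
182.56 kHz mod fs = 14.32 kHz.
14.32 kHz ≤ fs/2 = 28.04 kHz, appears at 14.32 kHz.
190.98 kHz mod fs = 22.74 kHz.
22.74 kHz ≤ fs/2 = 28.04 kHz, appears at 22.74 kHz.
153.92 kHz mod fs = 41.76 kHz.
41.76 kHz > fs/2 = 28.04 kHz, folds to fs − 41.76 kHz = 14.32 kHz.
Distinct values: {7.06 kHz, 14.32 kHz, 22.74 kHz}.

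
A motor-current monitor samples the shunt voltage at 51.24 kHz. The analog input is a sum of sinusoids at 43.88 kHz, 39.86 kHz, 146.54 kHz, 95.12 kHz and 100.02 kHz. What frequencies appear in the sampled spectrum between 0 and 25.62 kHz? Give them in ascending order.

fs/2 = 25.62 kHz.
43.88 kHz > fs/2 = 25.62 kHz, folds to fs − 43.88 kHz = 7.36 kHz.
39.86 kHz > fs/2 = 25.62 kHz, folds to fs − 39.86 kHz = 11.38 kHz.
146.54 kHz mod fs = 44.06 kHz.
44.06 kHz > fs/2 = 25.62 kHz, folds to fs − 44.06 kHz = 7.18 kHz.
95.12 kHz mod fs = 43.88 kHz.
43.88 kHz > fs/2 = 25.62 kHz, folds to fs − 43.88 kHz = 7.36 kHz.
100.02 kHz mod fs = 48.78 kHz.
48.78 kHz > fs/2 = 25.62 kHz, folds to fs − 48.78 kHz = 2.46 kHz.
Distinct values: {2.46 kHz, 7.18 kHz, 7.36 kHz, 11.38 kHz}.

2.46 kHz, 7.18 kHz, 7.36 kHz, 11.38 kHz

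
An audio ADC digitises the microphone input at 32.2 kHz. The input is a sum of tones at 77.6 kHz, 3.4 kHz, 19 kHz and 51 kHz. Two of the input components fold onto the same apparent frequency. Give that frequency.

13.2 kHz

fs/2 = 16.1 kHz.
77.6 kHz mod fs = 13.2 kHz.
13.2 kHz ≤ fs/2 = 16.1 kHz, appears at 13.2 kHz.
3.4 kHz ≤ fs/2 = 16.1 kHz, passes unchanged.
19 kHz > fs/2 = 16.1 kHz, folds to fs − 19 kHz = 13.2 kHz.
51 kHz mod fs = 18.8 kHz.
18.8 kHz > fs/2 = 16.1 kHz, folds to fs − 18.8 kHz = 13.4 kHz.
19 kHz and 77.6 kHz both map to 13.2 kHz.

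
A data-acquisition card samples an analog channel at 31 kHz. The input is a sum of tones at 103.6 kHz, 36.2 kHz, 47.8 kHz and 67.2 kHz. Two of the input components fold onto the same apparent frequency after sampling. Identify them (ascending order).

36.2 kHz, 67.2 kHz

fs/2 = 15.5 kHz.
103.6 kHz mod fs = 10.6 kHz.
10.6 kHz ≤ fs/2 = 15.5 kHz, appears at 10.6 kHz.
36.2 kHz mod fs = 5.2 kHz.
5.2 kHz ≤ fs/2 = 15.5 kHz, appears at 5.2 kHz.
47.8 kHz mod fs = 16.8 kHz.
16.8 kHz > fs/2 = 15.5 kHz, folds to fs − 16.8 kHz = 14.2 kHz.
67.2 kHz mod fs = 5.2 kHz.
5.2 kHz ≤ fs/2 = 15.5 kHz, appears at 5.2 kHz.
36.2 kHz and 67.2 kHz both map to 5.2 kHz.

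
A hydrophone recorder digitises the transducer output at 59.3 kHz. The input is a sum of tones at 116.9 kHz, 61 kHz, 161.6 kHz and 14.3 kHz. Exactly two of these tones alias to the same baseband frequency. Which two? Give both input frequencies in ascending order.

fs/2 = 29.65 kHz.
116.9 kHz mod fs = 57.6 kHz.
57.6 kHz > fs/2 = 29.65 kHz, folds to fs − 57.6 kHz = 1.7 kHz.
61 kHz mod fs = 1.7 kHz.
1.7 kHz ≤ fs/2 = 29.65 kHz, appears at 1.7 kHz.
161.6 kHz mod fs = 43 kHz.
43 kHz > fs/2 = 29.65 kHz, folds to fs − 43 kHz = 16.3 kHz.
14.3 kHz ≤ fs/2 = 29.65 kHz, passes unchanged.
61 kHz and 116.9 kHz both map to 1.7 kHz.

61 kHz, 116.9 kHz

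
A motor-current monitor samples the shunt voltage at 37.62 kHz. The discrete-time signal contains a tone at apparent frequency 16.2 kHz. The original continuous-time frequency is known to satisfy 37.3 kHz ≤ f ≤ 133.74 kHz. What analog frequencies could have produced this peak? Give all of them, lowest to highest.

53.82 kHz, 59.04 kHz, 91.44 kHz, 96.66 kHz, 129.06 kHz

Frequencies that alias to 16.2 kHz are k·fs ± 16.2 kHz for integer k ≥ 0.
k=0: 16.2 kHz.
k=1: 21.42 kHz, 53.82 kHz.
k=2: 59.04 kHz, 91.44 kHz.
k=3: 96.66 kHz, 129.06 kHz.
k=4: 134.28 kHz, 166.68 kHz.
Within [37.3 kHz, 133.74 kHz]: 53.82 kHz, 59.04 kHz, 91.44 kHz, 96.66 kHz, 129.06 kHz.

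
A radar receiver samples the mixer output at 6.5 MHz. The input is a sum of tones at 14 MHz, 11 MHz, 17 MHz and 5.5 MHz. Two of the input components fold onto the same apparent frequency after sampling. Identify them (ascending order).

5.5 MHz, 14 MHz

fs/2 = 3.25 MHz.
14 MHz mod fs = 1 MHz.
1 MHz ≤ fs/2 = 3.25 MHz, appears at 1 MHz.
11 MHz mod fs = 4.5 MHz.
4.5 MHz > fs/2 = 3.25 MHz, folds to fs − 4.5 MHz = 2 MHz.
17 MHz mod fs = 4 MHz.
4 MHz > fs/2 = 3.25 MHz, folds to fs − 4 MHz = 2.5 MHz.
5.5 MHz > fs/2 = 3.25 MHz, folds to fs − 5.5 MHz = 1 MHz.
5.5 MHz and 14 MHz both map to 1 MHz.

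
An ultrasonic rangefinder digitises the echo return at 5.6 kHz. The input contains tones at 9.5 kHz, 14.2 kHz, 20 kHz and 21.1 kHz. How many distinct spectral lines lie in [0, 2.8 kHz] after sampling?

4

fs/2 = 2.8 kHz.
9.5 kHz mod fs = 3.9 kHz.
3.9 kHz > fs/2 = 2.8 kHz, folds to fs − 3.9 kHz = 1.7 kHz.
14.2 kHz mod fs = 3 kHz.
3 kHz > fs/2 = 2.8 kHz, folds to fs − 3 kHz = 2.6 kHz.
20 kHz mod fs = 3.2 kHz.
3.2 kHz > fs/2 = 2.8 kHz, folds to fs − 3.2 kHz = 2.4 kHz.
21.1 kHz mod fs = 4.3 kHz.
4.3 kHz > fs/2 = 2.8 kHz, folds to fs − 4.3 kHz = 1.3 kHz.
Distinct values: {1.3 kHz, 1.7 kHz, 2.4 kHz, 2.6 kHz} → 4.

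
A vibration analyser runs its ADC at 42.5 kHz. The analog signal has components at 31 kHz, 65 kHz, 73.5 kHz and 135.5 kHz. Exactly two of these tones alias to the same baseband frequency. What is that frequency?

fs/2 = 21.25 kHz.
31 kHz > fs/2 = 21.25 kHz, folds to fs − 31 kHz = 11.5 kHz.
65 kHz mod fs = 22.5 kHz.
22.5 kHz > fs/2 = 21.25 kHz, folds to fs − 22.5 kHz = 20 kHz.
73.5 kHz mod fs = 31 kHz.
31 kHz > fs/2 = 21.25 kHz, folds to fs − 31 kHz = 11.5 kHz.
135.5 kHz mod fs = 8 kHz.
8 kHz ≤ fs/2 = 21.25 kHz, appears at 8 kHz.
31 kHz and 73.5 kHz both map to 11.5 kHz.

11.5 kHz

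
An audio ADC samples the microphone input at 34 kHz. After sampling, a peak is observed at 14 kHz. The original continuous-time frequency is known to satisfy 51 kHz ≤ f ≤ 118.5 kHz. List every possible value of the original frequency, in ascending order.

54 kHz, 82 kHz, 88 kHz, 116 kHz

Frequencies that alias to 14 kHz are k·fs ± 14 kHz for integer k ≥ 0.
k=0: 14 kHz.
k=1: 20 kHz, 48 kHz.
k=2: 54 kHz, 82 kHz.
k=3: 88 kHz, 116 kHz.
k=4: 122 kHz, 150 kHz.
Within [51 kHz, 118.5 kHz]: 54 kHz, 82 kHz, 88 kHz, 116 kHz.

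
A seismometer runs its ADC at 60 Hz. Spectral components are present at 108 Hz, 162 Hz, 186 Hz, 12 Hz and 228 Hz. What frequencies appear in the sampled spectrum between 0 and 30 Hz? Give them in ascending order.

fs/2 = 30 Hz.
108 Hz mod fs = 48 Hz.
48 Hz > fs/2 = 30 Hz, folds to fs − 48 Hz = 12 Hz.
162 Hz mod fs = 42 Hz.
42 Hz > fs/2 = 30 Hz, folds to fs − 42 Hz = 18 Hz.
186 Hz mod fs = 6 Hz.
6 Hz ≤ fs/2 = 30 Hz, appears at 6 Hz.
12 Hz ≤ fs/2 = 30 Hz, passes unchanged.
228 Hz mod fs = 48 Hz.
48 Hz > fs/2 = 30 Hz, folds to fs − 48 Hz = 12 Hz.
Distinct values: {6 Hz, 12 Hz, 18 Hz}.

6 Hz, 12 Hz, 18 Hz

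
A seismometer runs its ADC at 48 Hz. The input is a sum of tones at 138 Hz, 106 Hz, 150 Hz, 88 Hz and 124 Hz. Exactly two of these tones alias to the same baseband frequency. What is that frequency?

fs/2 = 24 Hz.
138 Hz mod fs = 42 Hz.
42 Hz > fs/2 = 24 Hz, folds to fs − 42 Hz = 6 Hz.
106 Hz mod fs = 10 Hz.
10 Hz ≤ fs/2 = 24 Hz, appears at 10 Hz.
150 Hz mod fs = 6 Hz.
6 Hz ≤ fs/2 = 24 Hz, appears at 6 Hz.
88 Hz mod fs = 40 Hz.
40 Hz > fs/2 = 24 Hz, folds to fs − 40 Hz = 8 Hz.
124 Hz mod fs = 28 Hz.
28 Hz > fs/2 = 24 Hz, folds to fs − 28 Hz = 20 Hz.
138 Hz and 150 Hz both map to 6 Hz.

6 Hz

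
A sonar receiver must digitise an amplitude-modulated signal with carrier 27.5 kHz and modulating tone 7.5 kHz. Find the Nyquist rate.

AM sidebands sit at fc ± fm = 20 kHz and 35 kHz.
Highest-frequency component: 35 kHz.
Nyquist rate = 2 × 35 kHz = 70 kHz.

70 kHz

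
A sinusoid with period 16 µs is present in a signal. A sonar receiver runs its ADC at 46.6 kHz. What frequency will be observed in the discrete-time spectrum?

T = 16 µs → f = 1/T = 62.5 kHz.
62.5 kHz mod fs = 15.9 kHz.
15.9 kHz ≤ fs/2 = 23.3 kHz, appears at 15.9 kHz.

15.9 kHz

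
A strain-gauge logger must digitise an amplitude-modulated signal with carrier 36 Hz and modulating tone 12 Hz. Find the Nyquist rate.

AM sidebands sit at fc ± fm = 24 Hz and 48 Hz.
Highest-frequency component: 48 Hz.
Nyquist rate = 2 × 48 Hz = 96 Hz.

96 Hz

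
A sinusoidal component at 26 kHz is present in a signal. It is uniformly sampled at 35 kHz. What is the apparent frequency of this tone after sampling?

26 kHz > fs/2 = 17.5 kHz, folds to fs − 26 kHz = 9 kHz.

9 kHz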